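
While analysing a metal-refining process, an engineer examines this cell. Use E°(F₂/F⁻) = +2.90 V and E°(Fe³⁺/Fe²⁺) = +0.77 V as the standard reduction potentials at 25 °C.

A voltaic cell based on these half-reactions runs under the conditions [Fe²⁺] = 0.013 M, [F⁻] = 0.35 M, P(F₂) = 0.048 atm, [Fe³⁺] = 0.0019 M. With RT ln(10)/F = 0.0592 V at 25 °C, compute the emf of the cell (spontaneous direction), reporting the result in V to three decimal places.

F₂/F⁻ is the cathode (higher E°), Fe³⁺/Fe²⁺ the anode: E°cell = +2.90 − (+0.77) = +2.13 V, n = 2.
Overall: F₂(g) + 2 Fe²⁺(aq) → 2 F⁻(aq) + 2 Fe³⁺(aq)
Q = [F⁻]^2·[Fe³⁺]^2 / (P(F₂)·[Fe²⁺]^2); log Q = -1.263.
E = E° − (0.0592/n) log Q = +2.13 − (0.0592/2)(-1.263) = +2.167 V.

+2.167 V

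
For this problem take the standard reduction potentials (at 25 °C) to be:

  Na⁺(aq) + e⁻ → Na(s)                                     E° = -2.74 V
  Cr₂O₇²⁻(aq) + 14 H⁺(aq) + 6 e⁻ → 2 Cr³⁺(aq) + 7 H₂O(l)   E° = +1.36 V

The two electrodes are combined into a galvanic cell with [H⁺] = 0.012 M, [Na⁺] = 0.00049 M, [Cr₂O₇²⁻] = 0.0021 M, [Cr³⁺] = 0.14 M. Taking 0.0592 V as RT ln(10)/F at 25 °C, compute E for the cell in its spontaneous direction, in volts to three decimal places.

Cr₂O₇²⁻/Cr³⁺ is the cathode (higher E°), Na⁺/Na the anode: E°cell = +1.36 − (-2.74) = +4.10 V, n = 6.
Overall: Cr₂O₇²⁻(aq) + 14 H⁺(aq) + 6 Na(s) → 2 Cr³⁺(aq) + 7 H₂O(l) + 6 Na⁺(aq)
Q = [Cr³⁺]^2·[Na⁺]^6 / ([Cr₂O₇²⁻]·[H⁺]^14); log Q = 8.003.
E = E° − (0.0592/n) log Q = +4.10 − (0.0592/6)(8.003) = +4.021 V.

+4.021 V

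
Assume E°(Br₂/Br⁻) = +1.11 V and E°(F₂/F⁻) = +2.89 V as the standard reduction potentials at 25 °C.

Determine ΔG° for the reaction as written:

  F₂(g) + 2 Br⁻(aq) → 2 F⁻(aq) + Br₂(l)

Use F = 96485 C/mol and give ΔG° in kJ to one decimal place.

-343.5 kJ

As written, F₂/F⁻ is reduced (cathode) and Br₂/Br⁻ is oxidised (anode), so E°cell = (+2.89) − (+1.11) = +1.78 V.
Balancing electrons gives n = 2.
ΔG° = −nFE° = −(2)(96485)(+1.78) = -343,487 J = -343.5 kJ.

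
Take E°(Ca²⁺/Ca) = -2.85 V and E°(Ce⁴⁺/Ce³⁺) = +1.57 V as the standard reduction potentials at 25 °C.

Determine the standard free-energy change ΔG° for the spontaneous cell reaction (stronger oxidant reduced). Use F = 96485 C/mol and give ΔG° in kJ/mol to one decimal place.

Ce⁴⁺/Ce³⁺ (E° = +1.57 V) is the cathode; Ca²⁺/Ca (E° = -2.85 V) is the anode, so E°cell = +4.42 V.
Balancing electrons gives n = 2 (lcm of 1 and 2).
ΔG° = −nFE° = −(2)(96485)(+4.42) = -852,927 J = -852.9 kJ/mol.

-852.9 kJ/mol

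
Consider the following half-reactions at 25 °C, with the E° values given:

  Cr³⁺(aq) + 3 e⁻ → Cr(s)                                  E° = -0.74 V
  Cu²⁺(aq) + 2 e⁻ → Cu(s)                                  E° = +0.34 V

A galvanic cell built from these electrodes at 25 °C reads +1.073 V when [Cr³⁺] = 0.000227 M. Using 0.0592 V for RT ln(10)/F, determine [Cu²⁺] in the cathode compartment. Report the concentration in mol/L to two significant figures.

Cu²⁺/Cu is the cathode, Cr³⁺/Cr the anode: E°cell = +1.08 V, n = 6.
Overall reaction: 3 Cu²⁺(aq) + 2 Cr(s) → 3 Cu(s) + 2 Cr³⁺(aq); Q = [Cr³⁺]^2/[Cu²⁺]^3.
From E = E° − (0.0592/n) log Q: log Q = (E° − E)·n/0.0592 = (+1.08 − (+1.073))·6/0.0592 = 0.7095.
So 3·log[Cu²⁺] = 2·log(0.000227) − log Q = -7.2879 − (0.7095) = -7.9974; log[Cu²⁺] = -7.9974 / 3 = -2.6658; [Cu²⁺] = 10^(-2.6658) ≈ 0.0022 M.

0.0022 M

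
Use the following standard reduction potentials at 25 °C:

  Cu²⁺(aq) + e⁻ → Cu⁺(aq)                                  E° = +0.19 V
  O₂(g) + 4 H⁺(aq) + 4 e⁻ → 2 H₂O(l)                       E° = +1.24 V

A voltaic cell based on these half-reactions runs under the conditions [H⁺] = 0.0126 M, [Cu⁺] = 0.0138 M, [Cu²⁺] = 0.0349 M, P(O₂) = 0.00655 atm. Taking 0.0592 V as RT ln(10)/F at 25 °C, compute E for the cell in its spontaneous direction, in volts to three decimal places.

+0.881 V

O₂/H₂O is the cathode (higher E°), Cu²⁺/Cu⁺ the anode: E°cell = +1.24 − (+0.19) = +1.05 V, n = 4.
Overall: O₂(g) + 4 H⁺(aq) + 4 Cu⁺(aq) → 2 H₂O(l) + 4 Cu²⁺(aq)
Q = [Cu²⁺]^4 / (P(O₂)·[H⁺]^4·[Cu⁺]^4); log Q = 11.394.
E = E° − (0.0592/n) log Q = +1.05 − (0.0592/4)(11.394) = +0.881 V.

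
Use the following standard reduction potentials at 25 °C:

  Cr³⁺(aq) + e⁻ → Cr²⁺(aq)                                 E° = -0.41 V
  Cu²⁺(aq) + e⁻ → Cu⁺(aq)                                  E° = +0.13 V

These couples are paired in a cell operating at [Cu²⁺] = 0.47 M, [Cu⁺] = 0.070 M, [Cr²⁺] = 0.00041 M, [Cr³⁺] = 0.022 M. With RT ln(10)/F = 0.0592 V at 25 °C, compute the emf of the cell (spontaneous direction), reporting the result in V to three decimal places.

+0.487 V

Cu²⁺/Cu⁺ is the cathode (higher E°), Cr³⁺/Cr²⁺ the anode: E°cell = +0.13 − (-0.41) = +0.54 V, n = 1.
Overall: Cu²⁺(aq) + Cr²⁺(aq) → Cu⁺(aq) + Cr³⁺(aq)
Q = [Cu⁺]·[Cr³⁺] / ([Cu²⁺]·[Cr²⁺]); log Q = 0.903.
E = E° − (0.0592/n) log Q = +0.54 − (0.0592/1)(0.903) = +0.487 V.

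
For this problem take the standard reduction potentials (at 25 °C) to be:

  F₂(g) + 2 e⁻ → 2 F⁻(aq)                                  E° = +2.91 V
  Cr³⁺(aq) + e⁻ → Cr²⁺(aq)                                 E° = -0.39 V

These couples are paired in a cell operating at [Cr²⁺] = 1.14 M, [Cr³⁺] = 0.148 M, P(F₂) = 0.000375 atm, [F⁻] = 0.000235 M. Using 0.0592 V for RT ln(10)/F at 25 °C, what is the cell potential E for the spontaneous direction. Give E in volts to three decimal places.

F₂/F⁻ is the cathode (higher E°), Cr³⁺/Cr²⁺ the anode: E°cell = +2.91 − (-0.39) = +3.30 V, n = 2.
Overall: F₂(g) + 2 Cr²⁺(aq) → 2 F⁻(aq) + 2 Cr³⁺(aq)
Q = [F⁻]^2·[Cr³⁺]^2 / (P(F₂)·[Cr²⁺]^2); log Q = -5.605.
E = E° − (0.0592/n) log Q = +3.30 − (0.0592/2)(-5.605) = +3.466 V.

+3.466 V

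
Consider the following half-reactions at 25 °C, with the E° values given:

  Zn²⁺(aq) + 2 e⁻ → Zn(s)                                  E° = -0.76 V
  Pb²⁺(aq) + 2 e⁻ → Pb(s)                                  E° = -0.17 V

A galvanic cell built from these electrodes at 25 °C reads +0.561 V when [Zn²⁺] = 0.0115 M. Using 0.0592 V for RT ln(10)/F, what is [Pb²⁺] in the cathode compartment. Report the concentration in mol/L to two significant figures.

0.0012 M

Pb²⁺/Pb is the cathode, Zn²⁺/Zn the anode: E°cell = +0.59 V, n = 2.
Overall reaction: Pb²⁺(aq) + Zn(s) → Pb(s) + Zn²⁺(aq); Q = [Zn²⁺]^1/[Pb²⁺]^1.
From E = E° − (0.0592/n) log Q: log Q = (E° − E)·n/0.0592 = (+0.59 − (+0.561))·2/0.0592 = 0.9797.
So 1·log[Pb²⁺] = 1·log(0.0115) − log Q = -1.9393 − (0.9797) = -2.9190; [Pb²⁺] = 10^(-2.9190) ≈ 0.0012 M.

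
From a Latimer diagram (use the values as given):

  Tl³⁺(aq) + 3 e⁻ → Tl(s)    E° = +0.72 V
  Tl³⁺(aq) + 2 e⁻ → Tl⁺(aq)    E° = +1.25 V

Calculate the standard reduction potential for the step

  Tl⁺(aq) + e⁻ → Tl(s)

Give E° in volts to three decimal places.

Sequential free energies add, so n₃E°₃ = n₁E°₁ + n₂E°₂.
With n₃ = 3, and the known step contributing 2×(+1.25) V, the unknown satisfies 1·E° = 3×(+0.72) − 2×(+1.25) = -0.340.
E° = -0.340 / 1 = -0.340 V.

-0.340 V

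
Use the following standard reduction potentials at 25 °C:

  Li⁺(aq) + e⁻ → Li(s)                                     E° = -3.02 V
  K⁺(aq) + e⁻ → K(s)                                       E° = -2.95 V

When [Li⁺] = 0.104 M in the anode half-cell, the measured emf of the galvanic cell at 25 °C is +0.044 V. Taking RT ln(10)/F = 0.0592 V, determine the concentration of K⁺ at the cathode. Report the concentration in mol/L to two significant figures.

0.038 M

K⁺/K is the cathode, Li⁺/Li the anode: E°cell = +0.07 V, n = 1.
Overall reaction: K⁺(aq) + Li(s) → K(s) + Li⁺(aq); Q = [Li⁺]^1/[K⁺]^1.
From E = E° − (0.0592/n) log Q: log Q = (E° − E)·n/0.0592 = (+0.07 − (+0.044))·1/0.0592 = 0.4392.
So 1·log[K⁺] = 1·log(0.104) − log Q = -0.9830 − (0.4392) = -1.4222; [K⁺] = 10^(-1.4222) ≈ 0.038 M.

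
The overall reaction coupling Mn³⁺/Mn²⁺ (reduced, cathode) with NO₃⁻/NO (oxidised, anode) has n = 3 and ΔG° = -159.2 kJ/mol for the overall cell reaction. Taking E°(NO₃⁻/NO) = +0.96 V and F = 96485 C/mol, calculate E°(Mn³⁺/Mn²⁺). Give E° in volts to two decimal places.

E°cell = −ΔG°/(nF) = −(-159.2×10³)/((3)(96485)) = +0.550 V.
Since Mn³⁺/Mn²⁺ is the cathode and NO₃⁻/NO the anode, E°cell = E°(Mn³⁺/Mn²⁺) − E°(NO₃⁻/NO).
So E°(Mn³⁺/Mn²⁺) = E°cell + E°(NO₃⁻/NO) = +0.550 + (+0.96) = +1.51 V.

+1.51 V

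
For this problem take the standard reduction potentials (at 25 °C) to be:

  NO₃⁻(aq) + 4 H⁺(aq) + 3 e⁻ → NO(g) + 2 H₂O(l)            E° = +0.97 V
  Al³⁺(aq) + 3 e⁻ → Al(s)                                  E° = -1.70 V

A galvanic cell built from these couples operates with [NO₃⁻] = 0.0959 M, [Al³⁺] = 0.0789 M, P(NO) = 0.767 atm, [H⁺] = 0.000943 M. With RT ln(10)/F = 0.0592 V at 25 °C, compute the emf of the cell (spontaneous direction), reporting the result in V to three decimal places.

+2.435 V

NO₃⁻/NO is the cathode (higher E°), Al³⁺/Al the anode: E°cell = +0.97 − (-1.70) = +2.67 V, n = 3.
Overall: NO₃⁻(aq) + 4 H⁺(aq) + Al(s) → NO(g) + 2 H₂O(l) + Al³⁺(aq)
Q = P(NO)·[Al³⁺] / ([NO₃⁻]·[H⁺]^4); log Q = 11.902.
E = E° − (0.0592/n) log Q = +2.67 − (0.0592/3)(11.902) = +2.435 V.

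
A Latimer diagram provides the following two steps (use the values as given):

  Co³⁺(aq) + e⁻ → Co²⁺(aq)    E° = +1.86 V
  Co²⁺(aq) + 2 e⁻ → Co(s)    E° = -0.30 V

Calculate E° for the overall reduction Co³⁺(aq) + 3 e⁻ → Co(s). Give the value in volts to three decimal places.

Standard free energies of sequential steps add: ΔG°₃ = ΔG°₁ + ΔG°₂, so n₃E°₃ = n₁E°₁ + n₂E°₂.
E°₃ = (1×+1.86 + 2×-0.30) / 3 = (+1.260) / 3 = +0.420 V.

+0.420 V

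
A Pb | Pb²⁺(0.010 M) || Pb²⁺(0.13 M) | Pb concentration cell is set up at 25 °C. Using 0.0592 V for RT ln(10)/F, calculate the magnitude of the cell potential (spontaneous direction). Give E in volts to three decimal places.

For a concentration cell E°cell = 0. The 0.13 M side is the cathode (reduction is favoured where [Pb²⁺] is higher).
With n = 2, E = −(0.0592/2) log([Pb²⁺]ₐₙ/[Pb²⁺]꜀ₐₜ) = −(0.0592/2) log(0.01/0.13) = −(0.0592/2)(-1.114) = +0.033 V.

+0.033 V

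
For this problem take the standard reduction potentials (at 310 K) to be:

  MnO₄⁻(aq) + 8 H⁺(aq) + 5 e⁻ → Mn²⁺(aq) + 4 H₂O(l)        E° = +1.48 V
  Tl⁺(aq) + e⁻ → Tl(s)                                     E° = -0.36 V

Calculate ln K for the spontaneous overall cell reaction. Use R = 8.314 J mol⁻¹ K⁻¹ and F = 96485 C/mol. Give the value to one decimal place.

344.4

Cathode: MnO₄⁻/Mn²⁺; anode: Tl⁺/Tl. E°cell = (+1.48) − (-0.36) = +1.84 V, with n = 5.
ΔG° = −nFE° = −RT ln K, so ln K = nFE°/(RT) = (5)(96485)(+1.84) / ((8.314)(310)) = 344.410.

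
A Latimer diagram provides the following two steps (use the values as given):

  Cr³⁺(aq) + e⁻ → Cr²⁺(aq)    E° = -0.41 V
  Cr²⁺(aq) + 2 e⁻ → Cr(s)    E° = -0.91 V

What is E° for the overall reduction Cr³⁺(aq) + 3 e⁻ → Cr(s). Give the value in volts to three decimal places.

-0.743 V

Adding the free-energy changes (−nFE°) of the two steps gives −n₃FE°₃ = −n₁FE°₁ − n₂FE°₂.
E°₃ = (1×-0.41 + 2×-0.91) / 3 = (-2.230) / 3 = -0.743 V.
Simply averaging or adding the two E° values would be wrong; the electron-weighted sum is required.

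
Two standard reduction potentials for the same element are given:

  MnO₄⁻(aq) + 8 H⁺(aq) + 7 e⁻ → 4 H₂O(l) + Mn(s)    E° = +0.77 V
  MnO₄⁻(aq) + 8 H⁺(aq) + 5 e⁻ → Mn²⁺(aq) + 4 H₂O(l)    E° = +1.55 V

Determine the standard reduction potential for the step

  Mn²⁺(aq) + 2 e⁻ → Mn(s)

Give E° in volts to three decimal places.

Sequential free energies add, so n₃E°₃ = n₁E°₁ + n₂E°₂.
With n₃ = 7, and the known step contributing 5×(+1.55) V, the unknown satisfies 2·E° = 7×(+0.77) − 5×(+1.55) = -2.360.
E° = -2.360 / 2 = -1.180 V.

-1.180 V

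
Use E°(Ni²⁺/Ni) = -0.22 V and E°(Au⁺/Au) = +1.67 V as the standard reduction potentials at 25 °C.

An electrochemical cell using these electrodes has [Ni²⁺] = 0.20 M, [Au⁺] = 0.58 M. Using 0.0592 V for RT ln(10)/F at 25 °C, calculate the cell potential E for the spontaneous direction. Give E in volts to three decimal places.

Au⁺/Au is the cathode (higher E°), Ni²⁺/Ni the anode: E°cell = +1.67 − (-0.22) = +1.89 V, n = 2.
Overall: 2 Au⁺(aq) + Ni(s) → 2 Au(s) + Ni²⁺(aq)
Q = [Ni²⁺] / ([Au⁺]^2); log Q = -0.226.
E = E° − (0.0592/n) log Q = +1.89 − (0.0592/2)(-0.226) = +1.897 V.

+1.897 V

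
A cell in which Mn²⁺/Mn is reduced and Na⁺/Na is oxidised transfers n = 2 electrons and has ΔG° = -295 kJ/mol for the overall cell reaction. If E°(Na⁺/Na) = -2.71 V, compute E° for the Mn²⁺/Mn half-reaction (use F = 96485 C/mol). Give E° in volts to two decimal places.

E°cell = −ΔG°/(nF) = −(-295×10³)/((2)(96485)) = +1.529 V.
Since Mn²⁺/Mn is the cathode and Na⁺/Na the anode, E°cell = E°(Mn²⁺/Mn) − E°(Na⁺/Na).
So E°(Mn²⁺/Mn) = E°cell + E°(Na⁺/Na) = +1.529 + (-2.71) = -1.18 V.

-1.18 V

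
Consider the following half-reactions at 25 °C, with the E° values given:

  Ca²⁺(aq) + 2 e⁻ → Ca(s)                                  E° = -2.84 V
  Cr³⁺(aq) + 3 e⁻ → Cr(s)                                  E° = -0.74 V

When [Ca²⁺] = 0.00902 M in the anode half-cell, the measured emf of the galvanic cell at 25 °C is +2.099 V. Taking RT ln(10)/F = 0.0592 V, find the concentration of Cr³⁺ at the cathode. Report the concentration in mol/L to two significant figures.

0.00076 M

Cr³⁺/Cr is the cathode, Ca²⁺/Ca the anode: E°cell = +2.10 V, n = 6.
Overall reaction: 2 Cr³⁺(aq) + 3 Ca(s) → 2 Cr(s) + 3 Ca²⁺(aq); Q = [Ca²⁺]^3/[Cr³⁺]^2.
From E = E° − (0.0592/n) log Q: log Q = (E° − E)·n/0.0592 = (+2.10 − (+2.099))·6/0.0592 = 0.1014.
So 2·log[Cr³⁺] = 3·log(0.00902) − log Q = -6.1344 − (0.1014) = -6.2358; log[Cr³⁺] = -6.2358 / 2 = -3.1179; [Cr³⁺] = 10^(-3.1179) ≈ 0.00076 M.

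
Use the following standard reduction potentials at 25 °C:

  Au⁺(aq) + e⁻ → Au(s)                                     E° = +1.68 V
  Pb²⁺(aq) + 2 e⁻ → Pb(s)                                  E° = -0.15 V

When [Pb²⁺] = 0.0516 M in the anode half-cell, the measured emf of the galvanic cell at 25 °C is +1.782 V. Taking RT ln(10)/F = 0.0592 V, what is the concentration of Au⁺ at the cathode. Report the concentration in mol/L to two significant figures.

Au⁺/Au is the cathode, Pb²⁺/Pb the anode: E°cell = +1.83 V, n = 2.
Overall reaction: 2 Au⁺(aq) + Pb(s) → 2 Au(s) + Pb²⁺(aq); Q = [Pb²⁺]^1/[Au⁺]^2.
From E = E° − (0.0592/n) log Q: log Q = (E° − E)·n/0.0592 = (+1.83 − (+1.782))·2/0.0592 = 1.6216.
So 2·log[Au⁺] = 1·log(0.0516) − log Q = -1.2874 − (1.6216) = -2.9090; log[Au⁺] = -2.9090 / 2 = -1.4545; [Au⁺] = 10^(-1.4545) ≈ 0.035 M.

0.035 M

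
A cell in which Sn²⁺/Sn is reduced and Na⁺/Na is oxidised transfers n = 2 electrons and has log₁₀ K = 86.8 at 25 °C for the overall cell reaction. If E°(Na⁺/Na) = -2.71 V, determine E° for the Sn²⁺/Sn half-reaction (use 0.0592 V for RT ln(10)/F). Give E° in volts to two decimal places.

E°cell = (0.0592/n)·log K = (0.0592/2)(86.8) = +2.569 V.
Since Sn²⁺/Sn is the cathode and Na⁺/Na the anode, E°cell = E°(Sn²⁺/Sn) − E°(Na⁺/Na).
So E°(Sn²⁺/Sn) = E°cell + E°(Na⁺/Na) = +2.569 + (-2.71) = -0.14 V.

-0.14 V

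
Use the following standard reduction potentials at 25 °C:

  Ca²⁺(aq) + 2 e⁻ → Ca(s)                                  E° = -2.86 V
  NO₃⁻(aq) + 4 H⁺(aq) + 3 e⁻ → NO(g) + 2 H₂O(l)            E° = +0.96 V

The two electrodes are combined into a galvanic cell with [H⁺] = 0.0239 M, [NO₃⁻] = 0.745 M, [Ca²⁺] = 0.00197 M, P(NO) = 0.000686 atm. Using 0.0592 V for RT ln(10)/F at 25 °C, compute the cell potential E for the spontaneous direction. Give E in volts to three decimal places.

NO₃⁻/NO is the cathode (higher E°), Ca²⁺/Ca the anode: E°cell = +0.96 − (-2.86) = +3.82 V, n = 6.
Overall: 2 NO₃⁻(aq) + 8 H⁺(aq) + 3 Ca(s) → 2 NO(g) + 4 H₂O(l) + 3 Ca²⁺(aq)
Q = P(NO)^2·[Ca²⁺]^3 / ([NO₃⁻]^2·[H⁺]^8); log Q = -1.215.
E = E° − (0.0592/n) log Q = +3.82 − (0.0592/6)(-1.215) = +3.832 V.

+3.832 V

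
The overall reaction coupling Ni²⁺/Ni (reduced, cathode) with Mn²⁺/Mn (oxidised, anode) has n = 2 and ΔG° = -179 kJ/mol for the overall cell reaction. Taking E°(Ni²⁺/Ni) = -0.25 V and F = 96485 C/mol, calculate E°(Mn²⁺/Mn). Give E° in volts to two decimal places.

-1.18 V

E°cell = −ΔG°/(nF) = −(-179×10³)/((2)(96485)) = +0.928 V.
Since Ni²⁺/Ni is the cathode and Mn²⁺/Mn the anode, E°cell = E°(Ni²⁺/Ni) − E°(Mn²⁺/Mn).
So E°(Mn²⁺/Mn) = E°(Ni²⁺/Ni) − E°cell = (-0.25) − (+0.928) = -1.18 V.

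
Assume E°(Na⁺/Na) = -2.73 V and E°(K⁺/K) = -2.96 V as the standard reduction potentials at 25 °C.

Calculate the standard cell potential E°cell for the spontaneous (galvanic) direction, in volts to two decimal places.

+0.23 V

The Na⁺/Na couple has the higher reduction potential, so it is the cathode; K⁺/K is oxidised at the anode.
E°cell = E°(cathode) − E°(anode) = (-2.73) − (-2.96) = +0.23 V.
Since E°cell > 0, the reaction is spontaneous under standard conditions.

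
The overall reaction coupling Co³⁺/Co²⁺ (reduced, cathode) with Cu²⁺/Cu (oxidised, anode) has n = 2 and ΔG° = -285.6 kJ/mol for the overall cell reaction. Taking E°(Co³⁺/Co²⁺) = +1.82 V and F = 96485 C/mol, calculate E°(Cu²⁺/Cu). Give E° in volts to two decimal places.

E°cell = −ΔG°/(nF) = −(-285.6×10³)/((2)(96485)) = +1.480 V.
Since Co³⁺/Co²⁺ is the cathode and Cu²⁺/Cu the anode, E°cell = E°(Co³⁺/Co²⁺) − E°(Cu²⁺/Cu).
So E°(Cu²⁺/Cu) = E°(Co³⁺/Co²⁺) − E°cell = (+1.82) − (+1.480) = +0.34 V.

+0.34 V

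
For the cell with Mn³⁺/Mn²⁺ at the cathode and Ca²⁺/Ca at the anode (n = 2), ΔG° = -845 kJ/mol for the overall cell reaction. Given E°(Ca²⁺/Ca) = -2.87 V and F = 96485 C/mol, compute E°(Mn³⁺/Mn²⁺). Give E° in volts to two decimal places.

+1.51 V

E°cell = −ΔG°/(nF) = −(-845×10³)/((2)(96485)) = +4.379 V.
Since Mn³⁺/Mn²⁺ is the cathode and Ca²⁺/Ca the anode, E°cell = E°(Mn³⁺/Mn²⁺) − E°(Ca²⁺/Ca).
So E°(Mn³⁺/Mn²⁺) = E°cell + E°(Ca²⁺/Ca) = +4.379 + (-2.87) = +1.51 V.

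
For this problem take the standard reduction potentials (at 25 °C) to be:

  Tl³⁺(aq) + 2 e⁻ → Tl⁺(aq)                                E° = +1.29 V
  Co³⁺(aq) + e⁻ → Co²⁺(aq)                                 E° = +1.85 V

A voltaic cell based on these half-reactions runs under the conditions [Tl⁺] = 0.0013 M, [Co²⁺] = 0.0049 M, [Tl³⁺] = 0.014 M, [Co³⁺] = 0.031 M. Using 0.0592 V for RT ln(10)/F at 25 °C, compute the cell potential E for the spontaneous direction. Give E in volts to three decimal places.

Co³⁺/Co²⁺ is the cathode (higher E°), Tl³⁺/Tl⁺ the anode: E°cell = +1.85 − (+1.29) = +0.56 V, n = 2.
Overall: 2 Co³⁺(aq) + Tl⁺(aq) → 2 Co²⁺(aq) + Tl³⁺(aq)
Q = [Co²⁺]^2·[Tl³⁺] / ([Co³⁺]^2·[Tl⁺]); log Q = -0.570.
E = E° − (0.0592/n) log Q = +0.56 − (0.0592/2)(-0.570) = +0.577 V.

+0.577 V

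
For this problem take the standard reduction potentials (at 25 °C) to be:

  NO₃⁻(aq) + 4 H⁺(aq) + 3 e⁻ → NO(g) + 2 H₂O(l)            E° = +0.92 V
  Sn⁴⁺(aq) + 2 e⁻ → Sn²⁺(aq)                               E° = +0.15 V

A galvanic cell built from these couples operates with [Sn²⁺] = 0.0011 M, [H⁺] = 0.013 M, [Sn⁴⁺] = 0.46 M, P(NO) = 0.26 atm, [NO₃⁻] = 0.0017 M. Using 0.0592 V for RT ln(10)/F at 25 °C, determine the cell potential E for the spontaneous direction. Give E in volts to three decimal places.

+0.500 V

NO₃⁻/NO is the cathode (higher E°), Sn⁴⁺/Sn²⁺ the anode: E°cell = +0.92 − (+0.15) = +0.77 V, n = 6.
Overall: 2 NO₃⁻(aq) + 8 H⁺(aq) + 3 Sn²⁺(aq) → 2 NO(g) + 4 H₂O(l) + 3 Sn⁴⁺(aq)
Q = P(NO)^2·[Sn⁴⁺]^3 / ([NO₃⁻]^2·[H⁺]^8·[Sn²⁺]^3); log Q = 27.322.
E = E° − (0.0592/n) log Q = +0.77 − (0.0592/6)(27.322) = +0.500 V.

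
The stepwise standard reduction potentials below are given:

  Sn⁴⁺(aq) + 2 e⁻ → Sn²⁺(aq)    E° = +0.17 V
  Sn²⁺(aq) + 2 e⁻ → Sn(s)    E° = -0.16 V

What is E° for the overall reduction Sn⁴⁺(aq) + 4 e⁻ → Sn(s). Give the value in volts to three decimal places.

Since ΔG° = −nFE° is additive over sequential reductions, n₃E°₃ = n₁E°₁ + n₂E°₂.
E°₃ = (2×+0.17 + 2×-0.16) / 4 = (+0.020) / 4 = +0.005 V.

+0.005 V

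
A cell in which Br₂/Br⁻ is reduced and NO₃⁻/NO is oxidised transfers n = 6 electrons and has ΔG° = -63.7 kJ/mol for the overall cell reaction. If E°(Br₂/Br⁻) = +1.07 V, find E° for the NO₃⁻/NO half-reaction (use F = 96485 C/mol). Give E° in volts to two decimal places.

E°cell = −ΔG°/(nF) = −(-63.7×10³)/((6)(96485)) = +0.110 V.
Since Br₂/Br⁻ is the cathode and NO₃⁻/NO the anode, E°cell = E°(Br₂/Br⁻) − E°(NO₃⁻/NO).
So E°(NO₃⁻/NO) = E°(Br₂/Br⁻) − E°cell = (+1.07) − (+0.110) = +0.96 V.

+0.96 V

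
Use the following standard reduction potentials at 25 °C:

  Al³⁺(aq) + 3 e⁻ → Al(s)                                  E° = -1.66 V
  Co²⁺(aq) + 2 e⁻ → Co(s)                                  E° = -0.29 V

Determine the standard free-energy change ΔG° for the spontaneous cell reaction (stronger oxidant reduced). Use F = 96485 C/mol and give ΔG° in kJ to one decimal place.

-793.1 kJ

Co²⁺/Co (E° = -0.29 V) is the cathode; Al³⁺/Al (E° = -1.66 V) is the anode, so E°cell = +1.37 V.
Balancing electrons gives n = 6 (lcm of 2 and 3).
ΔG° = −nFE° = −(6)(96485)(+1.37) = -793,107 J = -793.1 kJ.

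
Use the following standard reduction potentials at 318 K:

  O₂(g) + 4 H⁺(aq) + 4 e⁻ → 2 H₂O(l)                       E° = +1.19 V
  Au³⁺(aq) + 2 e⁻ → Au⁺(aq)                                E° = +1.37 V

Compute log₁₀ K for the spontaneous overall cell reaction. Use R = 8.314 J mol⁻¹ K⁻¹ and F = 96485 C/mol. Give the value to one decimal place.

Cathode: Au³⁺/Au⁺; anode: O₂/H₂O. E°cell = (+1.37) − (+1.19) = +0.18 V, with n = 4.
ΔG° = −nFE° = −RT ln K, so ln K = nFE°/(RT) = (4)(96485)(+0.18) / ((8.314)(318)) = 26.276.
log₁₀ K = 26.276 / ln 10 = 11.4.

11.4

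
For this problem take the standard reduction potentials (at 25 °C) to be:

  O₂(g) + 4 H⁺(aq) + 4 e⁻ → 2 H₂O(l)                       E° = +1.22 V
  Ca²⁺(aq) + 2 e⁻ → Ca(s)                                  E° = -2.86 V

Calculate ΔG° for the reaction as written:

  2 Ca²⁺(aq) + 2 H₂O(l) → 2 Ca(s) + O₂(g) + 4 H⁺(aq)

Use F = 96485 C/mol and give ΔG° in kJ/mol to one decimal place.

As written, Ca²⁺/Ca is reduced (cathode) and O₂/H₂O is oxidised (anode), so E°cell = (-2.86) − (+1.22) = -4.08 V.
Balancing electrons gives n = 4.
ΔG° = −nFE° = −(4)(96485)(-4.08) = 1,574,635 J = +1574.6 kJ/mol.

+1574.6 kJ/mol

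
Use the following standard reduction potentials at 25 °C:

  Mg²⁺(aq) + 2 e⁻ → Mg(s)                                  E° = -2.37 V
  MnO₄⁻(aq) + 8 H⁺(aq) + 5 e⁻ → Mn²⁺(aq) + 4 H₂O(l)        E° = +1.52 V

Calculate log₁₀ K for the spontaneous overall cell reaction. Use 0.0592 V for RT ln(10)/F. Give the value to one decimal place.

Cathode: MnO₄⁻/Mn²⁺; anode: Mg²⁺/Mg. E°cell = +3.89 V, n = 10.
log K = nE°cell / 0.0592 = (10)(+3.89) / 0.0592 = 657.1.

657.1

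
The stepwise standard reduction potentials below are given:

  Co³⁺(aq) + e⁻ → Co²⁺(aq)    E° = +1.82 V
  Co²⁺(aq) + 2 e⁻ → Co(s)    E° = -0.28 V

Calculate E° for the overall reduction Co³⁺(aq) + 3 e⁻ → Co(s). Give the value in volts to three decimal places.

Since ΔG° = −nFE° is additive over sequential reductions, n₃E°₃ = n₁E°₁ + n₂E°₂.
E°₃ = (1×+1.82 + 2×-0.28) / 3 = (+1.260) / 3 = +0.420 V.

+0.420 V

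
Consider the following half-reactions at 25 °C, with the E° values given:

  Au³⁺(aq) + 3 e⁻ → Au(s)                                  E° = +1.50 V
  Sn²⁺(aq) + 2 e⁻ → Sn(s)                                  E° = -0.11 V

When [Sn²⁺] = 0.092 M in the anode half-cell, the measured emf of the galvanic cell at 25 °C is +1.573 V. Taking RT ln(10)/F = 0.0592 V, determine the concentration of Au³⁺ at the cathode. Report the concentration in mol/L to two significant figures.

0.00037 M

Au³⁺/Au is the cathode, Sn²⁺/Sn the anode: E°cell = +1.61 V, n = 6.
Overall reaction: 2 Au³⁺(aq) + 3 Sn(s) → 2 Au(s) + 3 Sn²⁺(aq); Q = [Sn²⁺]^3/[Au³⁺]^2.
From E = E° − (0.0592/n) log Q: log Q = (E° − E)·n/0.0592 = (+1.61 − (+1.573))·6/0.0592 = 3.7500.
So 2·log[Au³⁺] = 3·log(0.092) − log Q = -3.1086 − (3.7500) = -6.8586; log[Au³⁺] = -6.8586 / 2 = -3.4293; [Au³⁺] = 10^(-3.4293) ≈ 0.00037 M.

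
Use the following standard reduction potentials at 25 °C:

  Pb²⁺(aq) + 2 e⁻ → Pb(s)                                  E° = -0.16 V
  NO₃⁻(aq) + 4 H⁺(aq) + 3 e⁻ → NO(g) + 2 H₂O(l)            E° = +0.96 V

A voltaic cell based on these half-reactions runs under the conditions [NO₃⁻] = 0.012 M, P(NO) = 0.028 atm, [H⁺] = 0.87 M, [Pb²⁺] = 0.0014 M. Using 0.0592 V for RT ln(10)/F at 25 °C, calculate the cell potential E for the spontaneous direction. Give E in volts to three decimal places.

NO₃⁻/NO is the cathode (higher E°), Pb²⁺/Pb the anode: E°cell = +0.96 − (-0.16) = +1.12 V, n = 6.
Overall: 2 NO₃⁻(aq) + 8 H⁺(aq) + 3 Pb(s) → 2 NO(g) + 4 H₂O(l) + 3 Pb²⁺(aq)
Q = P(NO)^2·[Pb²⁺]^3 / ([NO₃⁻]^2·[H⁺]^8); log Q = -7.342.
E = E° − (0.0592/n) log Q = +1.12 − (0.0592/6)(-7.342) = +1.192 V.

+1.192 V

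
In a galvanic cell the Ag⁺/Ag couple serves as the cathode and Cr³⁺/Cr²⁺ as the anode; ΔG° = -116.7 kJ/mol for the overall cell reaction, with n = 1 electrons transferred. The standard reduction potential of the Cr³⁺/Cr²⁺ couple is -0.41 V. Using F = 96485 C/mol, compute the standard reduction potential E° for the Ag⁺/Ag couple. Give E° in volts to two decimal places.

+0.80 V

E°cell = −ΔG°/(nF) = −(-116.7×10³)/((1)(96485)) = +1.210 V.
Since Ag⁺/Ag is the cathode and Cr³⁺/Cr²⁺ the anode, E°cell = E°(Ag⁺/Ag) − E°(Cr³⁺/Cr²⁺).
So E°(Ag⁺/Ag) = E°cell + E°(Cr³⁺/Cr²⁺) = +1.210 + (-0.41) = +0.80 V.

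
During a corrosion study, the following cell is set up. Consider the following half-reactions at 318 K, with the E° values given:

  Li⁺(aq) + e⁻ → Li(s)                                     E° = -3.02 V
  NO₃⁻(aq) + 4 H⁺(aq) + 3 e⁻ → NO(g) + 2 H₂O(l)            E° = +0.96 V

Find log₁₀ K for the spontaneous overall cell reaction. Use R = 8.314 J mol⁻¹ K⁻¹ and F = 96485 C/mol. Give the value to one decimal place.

189.2

Cathode: NO₃⁻/NO; anode: Li⁺/Li. E°cell = (+0.96) − (-3.02) = +3.98 V, with n = 3.
ΔG° = −nFE° = −RT ln K, so ln K = nFE°/(RT) = (3)(96485)(+3.98) / ((8.314)(318)) = 435.740.
log₁₀ K = 435.740 / ln 10 = 189.2.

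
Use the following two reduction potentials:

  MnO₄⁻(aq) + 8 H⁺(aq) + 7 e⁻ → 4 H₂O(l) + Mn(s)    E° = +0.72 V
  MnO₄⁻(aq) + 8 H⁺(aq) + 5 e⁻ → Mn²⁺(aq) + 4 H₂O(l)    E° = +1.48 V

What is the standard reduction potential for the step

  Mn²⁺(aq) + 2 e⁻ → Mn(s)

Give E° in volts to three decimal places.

Sequential free energies add, so n₃E°₃ = n₁E°₁ + n₂E°₂.
With n₃ = 7, and the known step contributing 5×(+1.48) V, the unknown satisfies 2·E° = 7×(+0.72) − 5×(+1.48) = -2.360.
E° = -2.360 / 2 = -1.180 V.

-1.180 V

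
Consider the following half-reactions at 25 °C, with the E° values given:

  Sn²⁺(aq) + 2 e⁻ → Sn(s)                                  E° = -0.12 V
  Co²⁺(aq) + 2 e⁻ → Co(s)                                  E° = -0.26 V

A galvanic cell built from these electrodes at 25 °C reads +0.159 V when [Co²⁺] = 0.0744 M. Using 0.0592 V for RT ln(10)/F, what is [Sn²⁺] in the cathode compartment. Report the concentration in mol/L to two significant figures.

0.33 M

Sn²⁺/Sn is the cathode, Co²⁺/Co the anode: E°cell = +0.14 V, n = 2.
Overall reaction: Sn²⁺(aq) + Co(s) → Sn(s) + Co²⁺(aq); Q = [Co²⁺]^1/[Sn²⁺]^1.
From E = E° − (0.0592/n) log Q: log Q = (E° − E)·n/0.0592 = (+0.14 − (+0.159))·2/0.0592 = -0.6419.
So 1·log[Sn²⁺] = 1·log(0.0744) − log Q = -1.1284 − (-0.6419) = -0.4865; [Sn²⁺] = 10^(-0.4865) ≈ 0.33 M.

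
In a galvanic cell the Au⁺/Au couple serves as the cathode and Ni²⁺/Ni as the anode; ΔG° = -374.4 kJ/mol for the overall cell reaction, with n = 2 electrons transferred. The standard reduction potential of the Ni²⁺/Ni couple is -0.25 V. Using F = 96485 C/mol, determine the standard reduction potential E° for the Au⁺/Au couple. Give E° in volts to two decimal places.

+1.69 V

E°cell = −ΔG°/(nF) = −(-374.4×10³)/((2)(96485)) = +1.940 V.
Since Au⁺/Au is the cathode and Ni²⁺/Ni the anode, E°cell = E°(Au⁺/Au) − E°(Ni²⁺/Ni).
So E°(Au⁺/Au) = E°cell + E°(Ni²⁺/Ni) = +1.940 + (-0.25) = +1.69 V.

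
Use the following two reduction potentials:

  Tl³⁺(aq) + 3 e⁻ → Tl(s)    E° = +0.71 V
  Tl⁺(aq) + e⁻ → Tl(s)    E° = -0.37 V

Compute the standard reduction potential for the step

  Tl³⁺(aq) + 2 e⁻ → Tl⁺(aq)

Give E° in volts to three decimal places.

+1.250 V

Sequential free energies add, so n₃E°₃ = n₁E°₁ + n₂E°₂.
With n₃ = 3, and the known step contributing 1×(-0.37) V, the unknown satisfies 2·E° = 3×(+0.71) − 1×(-0.37) = +2.500.
E° = +2.500 / 2 = +1.250 V.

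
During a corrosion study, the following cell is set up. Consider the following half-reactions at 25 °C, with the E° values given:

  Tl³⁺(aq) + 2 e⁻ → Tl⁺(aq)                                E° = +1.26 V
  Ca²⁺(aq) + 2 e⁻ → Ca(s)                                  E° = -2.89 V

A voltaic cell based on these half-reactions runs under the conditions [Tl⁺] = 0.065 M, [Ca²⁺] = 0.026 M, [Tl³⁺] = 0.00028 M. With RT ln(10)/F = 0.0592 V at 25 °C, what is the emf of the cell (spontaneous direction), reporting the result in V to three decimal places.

+4.127 V

Tl³⁺/Tl⁺ is the cathode (higher E°), Ca²⁺/Ca the anode: E°cell = +1.26 − (-2.89) = +4.15 V, n = 2.
Overall: Tl³⁺(aq) + Ca(s) → Tl⁺(aq) + Ca²⁺(aq)
Q = [Tl⁺]·[Ca²⁺] / ([Tl³⁺]); log Q = 0.781.
E = E° − (0.0592/n) log Q = +4.15 − (0.0592/2)(0.781) = +4.127 V.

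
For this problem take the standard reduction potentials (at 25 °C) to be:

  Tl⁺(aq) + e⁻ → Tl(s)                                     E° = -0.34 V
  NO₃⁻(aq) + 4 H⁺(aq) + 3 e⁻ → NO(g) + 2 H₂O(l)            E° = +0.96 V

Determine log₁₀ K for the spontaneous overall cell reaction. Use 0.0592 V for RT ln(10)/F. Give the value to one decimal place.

Cathode: NO₃⁻/NO; anode: Tl⁺/Tl. E°cell = +1.30 V, n = 3.
log K = nE°cell / 0.0592 = (3)(+1.30) / 0.0592 = 65.9.

65.9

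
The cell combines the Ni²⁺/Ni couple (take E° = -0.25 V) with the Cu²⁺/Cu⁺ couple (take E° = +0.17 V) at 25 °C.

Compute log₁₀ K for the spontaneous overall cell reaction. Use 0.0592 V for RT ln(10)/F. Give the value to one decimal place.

Cathode: Cu²⁺/Cu⁺; anode: Ni²⁺/Ni. E°cell = +0.42 V, n = 2.
log K = nE°cell / 0.0592 = (2)(+0.42) / 0.0592 = 14.2.

14.2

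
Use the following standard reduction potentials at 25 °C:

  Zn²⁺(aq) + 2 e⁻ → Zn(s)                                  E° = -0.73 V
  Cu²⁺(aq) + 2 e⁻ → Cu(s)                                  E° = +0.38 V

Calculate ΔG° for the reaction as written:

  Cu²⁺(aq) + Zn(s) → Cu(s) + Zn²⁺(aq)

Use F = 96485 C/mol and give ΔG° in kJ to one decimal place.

-214.2 kJ

As written, Cu²⁺/Cu is reduced (cathode) and Zn²⁺/Zn is oxidised (anode), so E°cell = (+0.38) − (-0.73) = +1.11 V.
Balancing electrons gives n = 2.
ΔG° = −nFE° = −(2)(96485)(+1.11) = -214,197 J = -214.2 kJ.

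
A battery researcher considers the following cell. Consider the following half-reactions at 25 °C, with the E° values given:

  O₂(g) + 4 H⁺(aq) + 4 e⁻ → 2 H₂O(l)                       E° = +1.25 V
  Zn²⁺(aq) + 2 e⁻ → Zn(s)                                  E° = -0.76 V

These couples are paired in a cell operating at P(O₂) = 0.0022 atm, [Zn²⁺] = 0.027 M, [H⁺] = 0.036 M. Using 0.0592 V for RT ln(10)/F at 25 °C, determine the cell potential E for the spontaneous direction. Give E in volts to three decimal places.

O₂/H₂O is the cathode (higher E°), Zn²⁺/Zn the anode: E°cell = +1.25 − (-0.76) = +2.01 V, n = 4.
Overall: O₂(g) + 4 H⁺(aq) + 2 Zn(s) → 2 H₂O(l) + 2 Zn²⁺(aq)
Q = [Zn²⁺]^2 / (P(O₂)·[H⁺]^4); log Q = 5.295.
E = E° − (0.0592/n) log Q = +2.01 − (0.0592/4)(5.295) = +1.932 V.

+1.932 V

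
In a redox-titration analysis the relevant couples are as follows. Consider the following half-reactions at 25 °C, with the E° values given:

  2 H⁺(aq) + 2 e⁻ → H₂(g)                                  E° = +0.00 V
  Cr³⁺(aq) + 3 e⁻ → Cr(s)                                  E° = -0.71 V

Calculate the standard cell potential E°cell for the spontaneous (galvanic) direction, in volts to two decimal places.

The H⁺/H₂ couple has the higher reduction potential, so it is the cathode; Cr³⁺/Cr is oxidised at the anode.
E°cell = E°(cathode) − E°(anode) = (+0.00) − (-0.71) = +0.71 V.

+0.71 V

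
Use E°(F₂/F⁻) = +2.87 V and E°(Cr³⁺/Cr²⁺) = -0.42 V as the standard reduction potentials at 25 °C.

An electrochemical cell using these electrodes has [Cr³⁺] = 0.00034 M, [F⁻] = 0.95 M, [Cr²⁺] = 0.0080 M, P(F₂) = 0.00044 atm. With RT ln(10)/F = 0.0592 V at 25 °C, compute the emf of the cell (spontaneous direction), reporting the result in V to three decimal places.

+3.273 V

F₂/F⁻ is the cathode (higher E°), Cr³⁺/Cr²⁺ the anode: E°cell = +2.87 − (-0.42) = +3.29 V, n = 2.
Overall: F₂(g) + 2 Cr²⁺(aq) → 2 F⁻(aq) + 2 Cr³⁺(aq)
Q = [F⁻]^2·[Cr³⁺]^2 / (P(F₂)·[Cr²⁺]^2); log Q = 0.569.
E = E° − (0.0592/n) log Q = +3.29 − (0.0592/2)(0.569) = +3.273 V.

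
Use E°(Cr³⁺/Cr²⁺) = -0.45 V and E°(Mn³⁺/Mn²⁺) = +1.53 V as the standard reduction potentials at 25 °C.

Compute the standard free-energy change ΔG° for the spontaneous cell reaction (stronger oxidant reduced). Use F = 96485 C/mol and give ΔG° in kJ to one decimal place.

-191.0 kJ

Mn³⁺/Mn²⁺ (E° = +1.53 V) is the cathode; Cr³⁺/Cr²⁺ (E° = -0.45 V) is the anode, so E°cell = +1.98 V.
Balancing electrons gives n = 1 (lcm of 1 and 1).
ΔG° = −nFE° = −(1)(96485)(+1.98) = -191,040 J = -191.0 kJ.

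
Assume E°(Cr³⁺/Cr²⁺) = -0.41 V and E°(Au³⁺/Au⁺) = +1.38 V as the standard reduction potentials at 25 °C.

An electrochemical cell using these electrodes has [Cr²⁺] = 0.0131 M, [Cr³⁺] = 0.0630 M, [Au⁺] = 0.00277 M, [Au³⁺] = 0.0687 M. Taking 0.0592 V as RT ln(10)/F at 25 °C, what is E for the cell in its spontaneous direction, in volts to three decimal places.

+1.791 V

Au³⁺/Au⁺ is the cathode (higher E°), Cr³⁺/Cr²⁺ the anode: E°cell = +1.38 − (-0.41) = +1.79 V, n = 2.
Overall: Au³⁺(aq) + 2 Cr²⁺(aq) → Au⁺(aq) + 2 Cr³⁺(aq)
Q = [Au⁺]·[Cr³⁺]^2 / ([Au³⁺]·[Cr²⁺]^2); log Q = -0.030.
E = E° − (0.0592/n) log Q = +1.79 − (0.0592/2)(-0.030) = +1.791 V.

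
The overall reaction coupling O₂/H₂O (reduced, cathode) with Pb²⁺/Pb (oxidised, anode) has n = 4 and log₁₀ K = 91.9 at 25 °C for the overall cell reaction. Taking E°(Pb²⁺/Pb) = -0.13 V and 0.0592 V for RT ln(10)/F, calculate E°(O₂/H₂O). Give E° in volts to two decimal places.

+1.23 V

E°cell = (0.0592/n)·log K = (0.0592/4)(91.9) = +1.360 V.
Since O₂/H₂O is the cathode and Pb²⁺/Pb the anode, E°cell = E°(O₂/H₂O) − E°(Pb²⁺/Pb).
So E°(O₂/H₂O) = E°cell + E°(Pb²⁺/Pb) = +1.360 + (-0.13) = +1.23 V.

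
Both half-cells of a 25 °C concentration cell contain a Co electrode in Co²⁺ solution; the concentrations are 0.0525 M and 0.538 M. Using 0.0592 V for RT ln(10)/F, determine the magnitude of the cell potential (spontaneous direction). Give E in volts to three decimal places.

For a concentration cell E°cell = 0. The 0.538 M side is the cathode (reduction is favoured where [Co²⁺] is higher).
With n = 2, E = −(0.0592/2) log([Co²⁺]ₐₙ/[Co²⁺]꜀ₐₜ) = −(0.0592/2) log(0.0525/0.538) = −(0.0592/2)(-1.011) = +0.030 V.

+0.030 V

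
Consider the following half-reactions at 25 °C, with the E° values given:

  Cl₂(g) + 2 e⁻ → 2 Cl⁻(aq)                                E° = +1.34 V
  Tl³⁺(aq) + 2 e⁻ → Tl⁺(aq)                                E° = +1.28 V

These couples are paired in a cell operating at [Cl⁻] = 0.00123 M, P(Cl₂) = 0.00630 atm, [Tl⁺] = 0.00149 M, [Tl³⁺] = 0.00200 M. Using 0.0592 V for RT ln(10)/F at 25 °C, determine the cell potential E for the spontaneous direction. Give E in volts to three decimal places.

+0.163 V

Cl₂/Cl⁻ is the cathode (higher E°), Tl³⁺/Tl⁺ the anode: E°cell = +1.34 − (+1.28) = +0.06 V, n = 2.
Overall: Cl₂(g) + Tl⁺(aq) → 2 Cl⁻(aq) + Tl³⁺(aq)
Q = [Cl⁻]^2·[Tl³⁺] / (P(Cl₂)·[Tl⁺]); log Q = -3.492.
E = E° − (0.0592/n) log Q = +0.06 − (0.0592/2)(-3.492) = +0.163 V.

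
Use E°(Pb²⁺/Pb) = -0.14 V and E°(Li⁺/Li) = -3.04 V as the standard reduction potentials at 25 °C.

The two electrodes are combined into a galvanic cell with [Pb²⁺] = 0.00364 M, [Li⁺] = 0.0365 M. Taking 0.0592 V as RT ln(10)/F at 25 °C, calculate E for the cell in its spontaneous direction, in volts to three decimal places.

+2.913 V

Pb²⁺/Pb is the cathode (higher E°), Li⁺/Li the anode: E°cell = -0.14 − (-3.04) = +2.90 V, n = 2.
Overall: Pb²⁺(aq) + 2 Li(s) → Pb(s) + 2 Li⁺(aq)
Q = [Li⁺]^2 / ([Pb²⁺]); log Q = -0.437.
E = E° − (0.0592/n) log Q = +2.90 − (0.0592/2)(-0.437) = +2.913 V.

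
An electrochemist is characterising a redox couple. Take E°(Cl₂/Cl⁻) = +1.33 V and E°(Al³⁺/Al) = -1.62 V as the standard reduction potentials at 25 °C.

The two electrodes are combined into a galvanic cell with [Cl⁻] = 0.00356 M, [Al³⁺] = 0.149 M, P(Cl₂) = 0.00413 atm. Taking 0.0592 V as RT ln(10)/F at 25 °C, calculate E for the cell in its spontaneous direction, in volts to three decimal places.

+3.041 V

Cl₂/Cl⁻ is the cathode (higher E°), Al³⁺/Al the anode: E°cell = +1.33 − (-1.62) = +2.95 V, n = 6.
Overall: 3 Cl₂(g) + 2 Al(s) → 6 Cl⁻(aq) + 2 Al³⁺(aq)
Q = [Cl⁻]^6·[Al³⁺]^2 / (P(Cl₂)^3); log Q = -9.193.
E = E° − (0.0592/n) log Q = +2.95 − (0.0592/6)(-9.193) = +3.041 V.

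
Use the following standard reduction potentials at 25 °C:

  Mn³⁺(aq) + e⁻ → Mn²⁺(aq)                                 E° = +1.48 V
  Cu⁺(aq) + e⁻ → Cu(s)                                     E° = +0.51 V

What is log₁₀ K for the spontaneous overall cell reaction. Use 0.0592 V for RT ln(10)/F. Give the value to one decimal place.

16.4

Cathode: Mn³⁺/Mn²⁺; anode: Cu⁺/Cu. E°cell = +0.97 V, n = 1.
log K = nE°cell / 0.0592 = (1)(+0.97) / 0.0592 = 16.4.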